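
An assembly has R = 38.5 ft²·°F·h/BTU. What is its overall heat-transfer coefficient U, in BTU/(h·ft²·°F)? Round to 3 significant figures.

U = 1/R = 1/38.5 = 0.02597

0.0260 BTU/(h·ft²·°F)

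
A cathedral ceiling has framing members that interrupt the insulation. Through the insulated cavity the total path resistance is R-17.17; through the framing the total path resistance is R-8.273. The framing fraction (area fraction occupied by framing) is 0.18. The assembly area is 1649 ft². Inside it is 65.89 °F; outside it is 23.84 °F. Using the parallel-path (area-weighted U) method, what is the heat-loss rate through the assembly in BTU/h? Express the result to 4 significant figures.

4820 BTU/h

U_eff = 0.82/17.17 + 0.18/8.273 = 0.047758 + 0.021758 = 0.069515
R_eff = 1/U_eff = 14.385 ft²·°F·h/BTU
Q = 1649 × (65.89 − 23.84) / 14.385 = 4820.2 BTU/h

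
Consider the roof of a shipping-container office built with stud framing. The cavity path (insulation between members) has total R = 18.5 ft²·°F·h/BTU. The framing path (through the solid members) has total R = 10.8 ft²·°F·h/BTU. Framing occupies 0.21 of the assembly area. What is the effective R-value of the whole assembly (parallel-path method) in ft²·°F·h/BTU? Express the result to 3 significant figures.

U_eff = 0.79/18.5 + 0.21/10.8 = 0.0427 + 0.01944 = 0.06215
R_eff = 1/U_eff = 16.09 ft²·°F·h/BTU

16.1 ft²·°F·h/BTU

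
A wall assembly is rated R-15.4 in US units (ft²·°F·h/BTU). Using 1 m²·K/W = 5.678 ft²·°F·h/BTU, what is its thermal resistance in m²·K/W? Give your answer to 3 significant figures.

R_SI = 15.4/5.678 = 2.712

2.71 m²·K/W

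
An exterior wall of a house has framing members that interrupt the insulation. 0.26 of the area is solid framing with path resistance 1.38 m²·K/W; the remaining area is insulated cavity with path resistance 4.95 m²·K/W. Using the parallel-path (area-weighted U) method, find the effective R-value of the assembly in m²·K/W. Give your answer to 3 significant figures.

U_eff = 0.74/4.95 + 0.26/1.38 = 0.1495 + 0.1884 = 0.3379
R_eff = 1/U_eff = 2.959 m²·K/W

2.96 m²·K/W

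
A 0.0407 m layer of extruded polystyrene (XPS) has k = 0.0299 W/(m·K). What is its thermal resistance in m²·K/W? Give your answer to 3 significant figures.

1.36 m²·K/W

R = L/k = 0.0407/0.0299 = 1.361 m²·K/W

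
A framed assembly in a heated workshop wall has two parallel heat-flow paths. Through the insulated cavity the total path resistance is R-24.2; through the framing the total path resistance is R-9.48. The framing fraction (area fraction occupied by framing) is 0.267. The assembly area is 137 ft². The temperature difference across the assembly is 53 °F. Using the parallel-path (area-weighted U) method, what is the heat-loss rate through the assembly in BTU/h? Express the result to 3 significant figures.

U_eff = 0.733/24.2 + 0.267/9.48 = 0.03029 + 0.02816 = 0.05845
R_eff = 1/U_eff = 17.11 ft²·°F·h/BTU
Q = 137 × 53 / 17.11 = 424.4 BTU/h

424 BTU/h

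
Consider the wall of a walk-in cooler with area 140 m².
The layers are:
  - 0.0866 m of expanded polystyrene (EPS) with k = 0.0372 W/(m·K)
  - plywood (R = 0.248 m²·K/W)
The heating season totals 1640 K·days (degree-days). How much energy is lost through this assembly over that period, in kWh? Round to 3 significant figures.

0.0866/0.0372 = 2.328
R_total = 2.328 + 0.248 = 2.576 m²·K/W
E = A × HDD × 24 / R / 1000 = 140 × 1640 × 24 / 2.576 / 1000 = 2139 kWh

2140 kWh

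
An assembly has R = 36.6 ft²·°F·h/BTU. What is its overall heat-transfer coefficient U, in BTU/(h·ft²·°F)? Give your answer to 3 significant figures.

0.0273 BTU/(h·ft²·°F)

U = 1/R = 1/36.6 = 0.02732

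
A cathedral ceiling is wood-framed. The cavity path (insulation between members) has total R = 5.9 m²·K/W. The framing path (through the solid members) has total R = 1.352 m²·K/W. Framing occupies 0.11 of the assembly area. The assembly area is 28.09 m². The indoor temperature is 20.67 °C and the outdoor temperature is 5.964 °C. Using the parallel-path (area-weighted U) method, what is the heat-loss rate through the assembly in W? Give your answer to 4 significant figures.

U_eff = 0.89/5.9 + 0.11/1.352 = 0.15085 + 0.081361 = 0.23221
R_eff = 1/U_eff = 4.3065 m²·K/W
Q = 28.09 × (20.67 − 5.964) / 4.3065 = 95.923 W

95.92 W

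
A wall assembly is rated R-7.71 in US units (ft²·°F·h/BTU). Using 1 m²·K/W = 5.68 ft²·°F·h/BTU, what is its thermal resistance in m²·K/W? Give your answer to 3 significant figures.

1.36 m²·K/W

R_SI = 7.71/5.68 = 1.357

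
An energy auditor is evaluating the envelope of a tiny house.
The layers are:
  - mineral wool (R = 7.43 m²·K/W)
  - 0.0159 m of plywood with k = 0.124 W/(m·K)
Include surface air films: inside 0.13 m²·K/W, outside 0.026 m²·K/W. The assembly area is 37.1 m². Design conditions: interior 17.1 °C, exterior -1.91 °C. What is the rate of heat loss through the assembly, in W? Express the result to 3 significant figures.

91.4 W

0.0159/0.124 = 0.1282
R_total = 0.13 + 7.43 + 0.1282 + 0.026 = 7.714 m²·K/W
Q = A·ΔT/R = 37.1 × (17.1 − (-1.91)) / 7.714 = 91.42 W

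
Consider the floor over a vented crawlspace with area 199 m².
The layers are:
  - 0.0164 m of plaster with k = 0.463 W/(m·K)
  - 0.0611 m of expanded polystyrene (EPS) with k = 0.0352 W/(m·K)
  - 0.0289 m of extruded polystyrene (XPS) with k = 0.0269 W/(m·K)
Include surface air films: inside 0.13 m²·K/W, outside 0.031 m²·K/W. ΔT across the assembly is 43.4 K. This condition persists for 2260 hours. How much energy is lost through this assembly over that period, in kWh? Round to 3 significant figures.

0.0164/0.463 = 0.03542
0.0611/0.0352 = 1.736
0.0289/0.0269 = 1.074
R_total = 0.13 + 0.03542 + 1.736 + 1.074 + 0.031 = 3.007 m²·K/W
Q = 199 × 43.4 / 3.007 = 2873 W
E = 2873 W × 2260 h / 1000 = 6492 kWh

6490 kWh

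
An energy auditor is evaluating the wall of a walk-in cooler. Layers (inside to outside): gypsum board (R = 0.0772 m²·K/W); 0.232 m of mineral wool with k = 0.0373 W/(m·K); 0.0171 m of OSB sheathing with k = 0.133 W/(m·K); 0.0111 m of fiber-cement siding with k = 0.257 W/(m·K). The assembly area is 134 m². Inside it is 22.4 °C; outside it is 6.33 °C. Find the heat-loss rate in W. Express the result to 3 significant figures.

0.232/0.0373 = 6.22
0.0171/0.133 = 0.1286
0.0111/0.257 = 0.04319
R_total = 0.0772 + 6.22 + 0.1286 + 0.04319 = 6.469 m²·K/W
Q = A·ΔT/R = 134 × (22.4 − 6.33) / 6.469 = 332.9 W

333 W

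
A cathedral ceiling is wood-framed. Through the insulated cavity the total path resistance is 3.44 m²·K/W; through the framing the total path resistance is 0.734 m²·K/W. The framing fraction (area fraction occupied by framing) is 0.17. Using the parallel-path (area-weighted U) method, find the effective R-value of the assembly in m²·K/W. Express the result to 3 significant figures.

U_eff = 0.83/3.44 + 0.17/0.734 = 0.2413 + 0.2316 = 0.4729
R_eff = 1/U_eff = 2.115 m²·K/W

2.11 m²·K/W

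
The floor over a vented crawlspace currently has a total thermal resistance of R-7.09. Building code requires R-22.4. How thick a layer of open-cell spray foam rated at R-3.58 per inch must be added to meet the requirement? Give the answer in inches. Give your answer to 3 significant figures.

ΔR = 22.4 − 7.09 = 15.31 ft²·°F·h/BTU
L = ΔR / (R/in) = 15.31/3.58 = 4.277 in

4.28 in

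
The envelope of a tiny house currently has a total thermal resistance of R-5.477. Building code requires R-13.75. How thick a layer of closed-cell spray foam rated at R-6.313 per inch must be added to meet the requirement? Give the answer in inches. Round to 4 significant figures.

1.310 in

ΔR = 13.75 − 5.477 = 8.273 ft²·°F·h/BTU
L = ΔR / (R/in) = 8.273/6.313 = 1.3105 in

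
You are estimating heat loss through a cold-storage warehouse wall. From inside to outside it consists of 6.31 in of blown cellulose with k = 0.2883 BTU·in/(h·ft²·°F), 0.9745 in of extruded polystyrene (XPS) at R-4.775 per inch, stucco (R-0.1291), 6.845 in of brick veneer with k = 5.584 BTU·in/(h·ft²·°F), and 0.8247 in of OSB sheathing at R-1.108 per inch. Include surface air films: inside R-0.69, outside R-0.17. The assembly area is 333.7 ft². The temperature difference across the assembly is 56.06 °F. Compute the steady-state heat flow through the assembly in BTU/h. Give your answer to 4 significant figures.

630.5 BTU/h

6.31/0.2883 = 21.887
0.9745 × 4.775 = 4.6532
6.845/5.584 = 1.2258
0.8247 × 1.108 = 0.91377
R_total = 0.69 + 21.887 + 4.6532 + 0.1291 + 1.2258 + 0.91377 + 0.17 = 29.669 ft²·°F·h/BTU
Q = A·ΔT/R = 333.7 × 56.06 / 29.669 = 630.53 BTU/h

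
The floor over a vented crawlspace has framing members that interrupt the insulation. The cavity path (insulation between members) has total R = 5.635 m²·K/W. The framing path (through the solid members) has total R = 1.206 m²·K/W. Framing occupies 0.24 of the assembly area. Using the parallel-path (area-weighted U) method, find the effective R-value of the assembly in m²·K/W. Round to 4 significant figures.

2.995 m²·K/W

U_eff = 0.76/5.635 + 0.24/1.206 = 0.13487 + 0.199 = 0.33388
R_eff = 1/U_eff = 2.9951 m²·K/W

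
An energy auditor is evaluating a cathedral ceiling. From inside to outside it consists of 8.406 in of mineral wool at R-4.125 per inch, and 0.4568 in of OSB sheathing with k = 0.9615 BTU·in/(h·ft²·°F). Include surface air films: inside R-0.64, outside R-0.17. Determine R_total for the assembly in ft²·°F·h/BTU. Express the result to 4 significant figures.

35.96 ft²·°F·h/BTU

8.406 × 4.125 = 34.675
0.4568/0.9615 = 0.47509
R_total = 0.64 + 34.675 + 0.47509 + 0.17 = 35.96 ft²·°F·h/BTU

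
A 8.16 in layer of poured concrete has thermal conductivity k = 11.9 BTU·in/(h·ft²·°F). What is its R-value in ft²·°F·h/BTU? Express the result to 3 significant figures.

0.686 ft²·°F·h/BTU

R = L/k = 8.16/11.9 = 0.6857 ft²·°F·h/BTU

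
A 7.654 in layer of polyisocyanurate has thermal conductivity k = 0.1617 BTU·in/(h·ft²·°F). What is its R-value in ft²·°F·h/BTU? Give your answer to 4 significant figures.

R = L/k = 7.654/0.1617 = 47.335 ft²·°F·h/BTU

47.33 ft²·°F·h/BTU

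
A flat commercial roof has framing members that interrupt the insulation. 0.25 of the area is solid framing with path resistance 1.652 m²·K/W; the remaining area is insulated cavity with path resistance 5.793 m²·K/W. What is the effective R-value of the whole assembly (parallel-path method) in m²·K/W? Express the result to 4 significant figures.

U_eff = 0.75/5.793 + 0.25/1.652 = 0.12947 + 0.15133 = 0.2808
R_eff = 1/U_eff = 3.5613 m²·K/W

3.561 m²·K/W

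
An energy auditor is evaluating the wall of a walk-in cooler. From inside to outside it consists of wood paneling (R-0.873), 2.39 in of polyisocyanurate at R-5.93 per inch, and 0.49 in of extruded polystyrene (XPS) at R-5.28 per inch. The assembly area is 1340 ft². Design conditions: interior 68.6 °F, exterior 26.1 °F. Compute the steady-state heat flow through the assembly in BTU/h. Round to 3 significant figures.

3230 BTU/h

2.39 × 5.93 = 14.17
0.49 × 5.28 = 2.587
R_total = 0.873 + 14.17 + 2.587 = 17.63 ft²·°F·h/BTU
Q = A·ΔT/R = 1340 × (68.6 − 26.1) / 17.63 = 3230 BTU/h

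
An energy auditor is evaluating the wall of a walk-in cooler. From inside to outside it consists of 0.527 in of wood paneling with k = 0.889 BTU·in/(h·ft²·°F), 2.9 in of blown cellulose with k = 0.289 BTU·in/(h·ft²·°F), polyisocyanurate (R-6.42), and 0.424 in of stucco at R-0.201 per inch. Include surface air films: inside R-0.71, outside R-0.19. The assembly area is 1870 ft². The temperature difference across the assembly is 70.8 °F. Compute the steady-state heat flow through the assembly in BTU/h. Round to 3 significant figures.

7340 BTU/h

0.527/0.889 = 0.5928
2.9/0.289 = 10.03
0.424 × 0.201 = 0.08522
R_total = 0.71 + 0.5928 + 10.03 + 6.42 + 0.08522 + 0.19 = 18.03 ft²·°F·h/BTU
Q = A·ΔT/R = 1870 × 70.8 / 18.03 = 7342 BTU/h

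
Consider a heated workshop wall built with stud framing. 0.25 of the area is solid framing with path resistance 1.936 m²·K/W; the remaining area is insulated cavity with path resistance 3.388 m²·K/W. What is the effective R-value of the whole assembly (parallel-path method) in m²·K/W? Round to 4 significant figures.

U_eff = 0.75/3.388 + 0.25/1.936 = 0.22137 + 0.12913 = 0.3505
R_eff = 1/U_eff = 2.8531 m²·K/W

2.853 m²·K/W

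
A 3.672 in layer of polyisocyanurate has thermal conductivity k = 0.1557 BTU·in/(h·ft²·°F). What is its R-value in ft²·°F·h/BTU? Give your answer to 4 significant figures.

23.58 ft²·°F·h/BTU

R = L/k = 3.672/0.1557 = 23.584 ft²·°F·h/BTU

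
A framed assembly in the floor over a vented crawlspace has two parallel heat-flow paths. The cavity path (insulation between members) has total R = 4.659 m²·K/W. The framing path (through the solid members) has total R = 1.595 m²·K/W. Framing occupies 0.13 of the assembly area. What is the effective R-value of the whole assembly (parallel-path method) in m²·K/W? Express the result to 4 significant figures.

3.728 m²·K/W

U_eff = 0.87/4.659 + 0.13/1.595 = 0.18674 + 0.081505 = 0.26824
R_eff = 1/U_eff = 3.728 m²·K/W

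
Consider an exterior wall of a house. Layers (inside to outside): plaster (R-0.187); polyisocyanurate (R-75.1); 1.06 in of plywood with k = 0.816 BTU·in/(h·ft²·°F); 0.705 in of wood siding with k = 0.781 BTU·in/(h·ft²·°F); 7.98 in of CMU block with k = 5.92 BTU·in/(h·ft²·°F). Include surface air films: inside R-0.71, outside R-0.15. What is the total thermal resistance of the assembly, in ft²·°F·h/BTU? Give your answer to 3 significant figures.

79.7 ft²·°F·h/BTU

1.06/0.816 = 1.299
0.705/0.781 = 0.9027
7.98/5.92 = 1.348
R_total = 0.71 + 0.187 + 75.1 + 1.299 + 0.9027 + 1.348 + 0.15 = 79.7 ft²·°F·h/BTU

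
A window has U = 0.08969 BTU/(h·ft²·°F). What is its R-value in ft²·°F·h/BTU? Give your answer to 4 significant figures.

R = 1/U = 1/0.08969 = 11.15

11.15 ft²·°F·h/BTU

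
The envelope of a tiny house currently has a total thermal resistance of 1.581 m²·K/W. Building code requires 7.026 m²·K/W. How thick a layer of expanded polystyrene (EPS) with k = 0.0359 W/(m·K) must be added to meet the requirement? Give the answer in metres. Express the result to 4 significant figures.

0.1955 m

ΔR = 7.026 − 1.581 = 5.445 m²·K/W
L = ΔR × k = 5.445 × 0.0359 = 0.19548 m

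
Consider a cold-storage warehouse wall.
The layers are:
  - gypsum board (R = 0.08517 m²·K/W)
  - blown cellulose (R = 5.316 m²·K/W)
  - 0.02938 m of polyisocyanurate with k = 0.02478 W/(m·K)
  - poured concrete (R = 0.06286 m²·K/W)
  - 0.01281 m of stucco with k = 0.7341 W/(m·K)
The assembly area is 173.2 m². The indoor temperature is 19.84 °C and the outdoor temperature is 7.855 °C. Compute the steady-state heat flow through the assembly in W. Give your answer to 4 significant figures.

311.3 W

0.02938/0.02478 = 1.1856
0.01281/0.7341 = 0.01745
R_total = 0.08517 + 5.316 + 1.1856 + 0.06286 + 0.01745 = 6.6671 m²·K/W
Q = A·ΔT/R = 173.2 × (19.84 − 7.855) / 6.6671 = 311.35 W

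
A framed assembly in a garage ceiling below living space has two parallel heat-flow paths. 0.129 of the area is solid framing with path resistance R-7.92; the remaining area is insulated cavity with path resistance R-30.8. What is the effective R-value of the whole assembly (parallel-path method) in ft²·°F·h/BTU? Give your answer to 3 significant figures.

22.4 ft²·°F·h/BTU

U_eff = 0.871/30.8 + 0.129/7.92 = 0.02828 + 0.01629 = 0.04457
R_eff = 1/U_eff = 22.44 ft²·°F·h/BTU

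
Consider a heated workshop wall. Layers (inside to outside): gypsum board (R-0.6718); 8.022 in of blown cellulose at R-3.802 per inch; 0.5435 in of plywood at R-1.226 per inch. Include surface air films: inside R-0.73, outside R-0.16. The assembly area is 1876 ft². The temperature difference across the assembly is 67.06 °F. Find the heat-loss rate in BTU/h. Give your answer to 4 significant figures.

8.022 × 3.802 = 30.5
0.5435 × 1.226 = 0.66633
R_total = 0.73 + 0.6718 + 30.5 + 0.66633 + 0.16 = 32.728 ft²·°F·h/BTU
Q = A·ΔT/R = 1876 × 67.06 / 32.728 = 3844 BTU/h

3844 BTU/h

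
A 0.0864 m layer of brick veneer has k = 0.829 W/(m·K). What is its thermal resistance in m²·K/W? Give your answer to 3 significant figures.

R = L/k = 0.0864/0.829 = 0.1042 m²·K/W

0.104 m²·K/W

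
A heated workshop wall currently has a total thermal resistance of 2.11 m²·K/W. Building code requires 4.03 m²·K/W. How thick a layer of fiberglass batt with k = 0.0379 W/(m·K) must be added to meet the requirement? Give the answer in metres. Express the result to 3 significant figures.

0.0728 m

ΔR = 4.03 − 2.11 = 1.92 m²·K/W
L = ΔR × k = 1.92 × 0.0379 = 0.07277 m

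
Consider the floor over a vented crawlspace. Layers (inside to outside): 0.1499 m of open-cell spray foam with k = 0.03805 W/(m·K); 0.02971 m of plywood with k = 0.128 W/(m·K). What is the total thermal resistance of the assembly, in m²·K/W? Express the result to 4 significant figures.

0.1499/0.03805 = 3.9396
0.02971/0.128 = 0.23211
R_total = 3.9396 + 0.23211 = 4.1717 m²·K/W

4.172 m²·K/W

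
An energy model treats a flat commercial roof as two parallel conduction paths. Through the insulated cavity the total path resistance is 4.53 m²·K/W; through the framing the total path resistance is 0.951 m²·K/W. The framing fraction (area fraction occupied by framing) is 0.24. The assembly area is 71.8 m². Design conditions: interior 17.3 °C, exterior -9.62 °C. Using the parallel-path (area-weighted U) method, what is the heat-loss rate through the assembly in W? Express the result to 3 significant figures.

812 W

U_eff = 0.76/4.53 + 0.24/0.951 = 0.1678 + 0.2524 = 0.4201
R_eff = 1/U_eff = 2.38 m²·K/W
Q = 71.8 × (17.3 − (-9.62)) / 2.38 = 812.1 W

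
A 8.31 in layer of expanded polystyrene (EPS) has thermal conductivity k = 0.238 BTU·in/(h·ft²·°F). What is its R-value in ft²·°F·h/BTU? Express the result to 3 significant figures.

34.9 ft²·°F·h/BTU

R = L/k = 8.31/0.238 = 34.92 ft²·°F·h/BTU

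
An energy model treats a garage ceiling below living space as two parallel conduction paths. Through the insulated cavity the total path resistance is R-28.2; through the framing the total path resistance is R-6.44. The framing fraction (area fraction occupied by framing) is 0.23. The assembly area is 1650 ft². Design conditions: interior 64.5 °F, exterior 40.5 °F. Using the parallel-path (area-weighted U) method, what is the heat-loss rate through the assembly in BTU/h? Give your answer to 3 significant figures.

2500 BTU/h

U_eff = 0.77/28.2 + 0.23/6.44 = 0.0273 + 0.03571 = 0.06302
R_eff = 1/U_eff = 15.87 ft²·°F·h/BTU
Q = 1650 × (64.5 − 40.5) / 15.87 = 2496 BTU/h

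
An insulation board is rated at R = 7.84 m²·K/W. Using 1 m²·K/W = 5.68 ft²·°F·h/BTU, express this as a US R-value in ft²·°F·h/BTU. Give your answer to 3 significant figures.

44.5 ft²·°F·h/BTU

R_US = 7.84 × 5.68 = 44.53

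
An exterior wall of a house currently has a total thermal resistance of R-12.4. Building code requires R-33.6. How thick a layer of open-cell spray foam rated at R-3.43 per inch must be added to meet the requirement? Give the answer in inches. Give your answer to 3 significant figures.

6.18 in

ΔR = 33.6 − 12.4 = 21.2 ft²·°F·h/BTU
L = ΔR / (R/in) = 21.2/3.43 = 6.181 in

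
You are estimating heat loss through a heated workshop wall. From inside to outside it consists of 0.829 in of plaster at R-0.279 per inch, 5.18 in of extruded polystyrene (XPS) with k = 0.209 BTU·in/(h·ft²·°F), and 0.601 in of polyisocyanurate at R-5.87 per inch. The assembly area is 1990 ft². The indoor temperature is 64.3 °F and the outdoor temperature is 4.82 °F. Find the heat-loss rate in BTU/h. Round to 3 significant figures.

0.829 × 0.279 = 0.2313
5.18/0.209 = 24.78
0.601 × 5.87 = 3.528
R_total = 0.2313 + 24.78 + 3.528 = 28.54 ft²·°F·h/BTU
Q = A·ΔT/R = 1990 × (64.3 − 4.82) / 28.54 = 4147 BTU/h

4150 BTU/h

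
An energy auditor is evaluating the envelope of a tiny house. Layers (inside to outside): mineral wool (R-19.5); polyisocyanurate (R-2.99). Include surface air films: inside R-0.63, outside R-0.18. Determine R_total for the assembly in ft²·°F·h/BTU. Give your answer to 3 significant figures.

23.3 ft²·°F·h/BTU

R_total = 0.63 + 19.5 + 2.99 + 0.18 = 23.3 ft²·°F·h/BTU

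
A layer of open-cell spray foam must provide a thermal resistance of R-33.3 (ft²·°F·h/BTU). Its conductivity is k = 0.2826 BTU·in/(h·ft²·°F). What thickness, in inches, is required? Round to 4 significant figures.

L = R × k = 33.3 × 0.2826 = 9.4106 in

9.411 in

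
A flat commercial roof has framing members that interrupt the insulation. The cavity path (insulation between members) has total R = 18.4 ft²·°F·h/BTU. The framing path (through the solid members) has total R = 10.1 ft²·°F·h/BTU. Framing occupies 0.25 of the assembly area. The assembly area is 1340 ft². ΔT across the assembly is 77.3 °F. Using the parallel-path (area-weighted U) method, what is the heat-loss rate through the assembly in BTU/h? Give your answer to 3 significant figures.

6790 BTU/h

U_eff = 0.75/18.4 + 0.25/10.1 = 0.04076 + 0.02475 = 0.06551
R_eff = 1/U_eff = 15.26 ft²·°F·h/BTU
Q = 1340 × 77.3 / 15.26 = 6786 BTU/h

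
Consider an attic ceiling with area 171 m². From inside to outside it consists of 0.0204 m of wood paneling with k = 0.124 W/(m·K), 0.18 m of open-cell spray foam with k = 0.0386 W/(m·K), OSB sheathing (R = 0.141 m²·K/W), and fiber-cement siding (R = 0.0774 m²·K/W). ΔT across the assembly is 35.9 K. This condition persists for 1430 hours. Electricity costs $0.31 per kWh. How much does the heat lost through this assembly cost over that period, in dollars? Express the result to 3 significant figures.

539 dollars

0.0204/0.124 = 0.1645
0.18/0.0386 = 4.663
R_total = 0.1645 + 4.663 + 0.141 + 0.0774 = 5.046 m²·K/W
Q = 171 × 35.9 / 5.046 = 1217 W
E = 1217 W × 1430 h / 1000 = 1740 kWh
Cost = 1740 × 0.31 = $539.3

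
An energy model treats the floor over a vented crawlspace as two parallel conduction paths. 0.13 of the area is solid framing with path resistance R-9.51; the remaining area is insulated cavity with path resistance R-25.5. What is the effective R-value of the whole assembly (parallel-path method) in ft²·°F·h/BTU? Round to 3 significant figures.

20.9 ft²·°F·h/BTU

U_eff = 0.87/25.5 + 0.13/9.51 = 0.03412 + 0.01367 = 0.04779
R_eff = 1/U_eff = 20.93 ft²·°F·h/BTU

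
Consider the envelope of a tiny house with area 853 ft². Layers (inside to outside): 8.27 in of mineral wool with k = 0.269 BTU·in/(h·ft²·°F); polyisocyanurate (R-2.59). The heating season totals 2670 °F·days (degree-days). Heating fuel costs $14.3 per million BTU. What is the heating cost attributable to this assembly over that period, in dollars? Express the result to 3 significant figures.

8.27/0.269 = 30.74
R_total = 30.74 + 2.59 = 33.33 ft²·°F·h/BTU
E = A × HDD × 24 / R = 853 × 2670 × 24 / 33.33 = 1640000 BTU
Cost = 1640000/10⁶ × 14.3 = $23.45

23.4 dollars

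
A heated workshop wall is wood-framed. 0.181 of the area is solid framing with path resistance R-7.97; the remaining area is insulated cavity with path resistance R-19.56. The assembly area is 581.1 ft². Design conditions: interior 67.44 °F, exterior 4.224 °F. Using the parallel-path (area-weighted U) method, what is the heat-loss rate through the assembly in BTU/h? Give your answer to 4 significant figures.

U_eff = 0.819/19.56 + 0.181/7.97 = 0.041871 + 0.02271 = 0.064581
R_eff = 1/U_eff = 15.484 ft²·°F·h/BTU
Q = 581.1 × (67.44 − 4.224) / 15.484 = 2372.4 BTU/h

2372 BTU/h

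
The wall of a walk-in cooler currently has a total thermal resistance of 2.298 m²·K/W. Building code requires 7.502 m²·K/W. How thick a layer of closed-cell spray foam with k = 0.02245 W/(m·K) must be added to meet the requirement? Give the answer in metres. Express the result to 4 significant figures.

0.1168 m

ΔR = 7.502 − 2.298 = 5.204 m²·K/W
L = ΔR × k = 5.204 × 0.02245 = 0.11683 m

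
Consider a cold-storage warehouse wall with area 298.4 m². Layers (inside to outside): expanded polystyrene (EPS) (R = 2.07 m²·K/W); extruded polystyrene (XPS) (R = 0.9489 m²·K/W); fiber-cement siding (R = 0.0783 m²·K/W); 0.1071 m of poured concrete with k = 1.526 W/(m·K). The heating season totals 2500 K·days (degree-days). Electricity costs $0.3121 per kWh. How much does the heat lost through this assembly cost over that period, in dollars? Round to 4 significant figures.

0.1071/1.526 = 0.070183
R_total = 2.07 + 0.9489 + 0.0783 + 0.070183 = 3.1674 m²·K/W
E = A × HDD × 24 / R / 1000 = 298.4 × 2500 × 24 / 3.1674 / 1000 = 5652.6 kWh
Cost = 5652.6 × 0.3121 = $1764.2

1764 dollars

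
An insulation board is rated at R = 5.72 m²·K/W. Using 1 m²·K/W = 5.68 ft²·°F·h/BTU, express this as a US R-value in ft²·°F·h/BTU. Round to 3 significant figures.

R_US = 5.72 × 5.68 = 32.49

32.5 ft²·°F·h/BTU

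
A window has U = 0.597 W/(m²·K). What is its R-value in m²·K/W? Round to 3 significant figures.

R = 1/U = 1/0.597 = 1.675

1.68 m²·K/W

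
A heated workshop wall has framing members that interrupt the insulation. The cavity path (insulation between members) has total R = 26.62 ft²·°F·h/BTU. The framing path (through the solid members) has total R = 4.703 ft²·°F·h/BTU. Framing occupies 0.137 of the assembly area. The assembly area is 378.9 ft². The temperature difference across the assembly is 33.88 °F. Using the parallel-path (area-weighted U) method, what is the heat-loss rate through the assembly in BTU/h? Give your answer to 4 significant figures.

790.1 BTU/h

U_eff = 0.863/26.62 + 0.137/4.703 = 0.032419 + 0.02913 = 0.06155
R_eff = 1/U_eff = 16.247 ft²·°F·h/BTU
Q = 378.9 × 33.88 / 16.247 = 790.12 BTU/h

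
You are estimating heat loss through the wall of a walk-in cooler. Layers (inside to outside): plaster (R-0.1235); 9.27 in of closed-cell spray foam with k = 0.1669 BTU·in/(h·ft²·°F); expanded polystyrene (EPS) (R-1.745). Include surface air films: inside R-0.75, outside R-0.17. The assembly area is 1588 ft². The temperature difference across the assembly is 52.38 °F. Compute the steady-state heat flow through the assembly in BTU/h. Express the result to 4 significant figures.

9.27/0.1669 = 55.542
R_total = 0.75 + 0.1235 + 55.542 + 1.745 + 0.17 = 58.331 ft²·°F·h/BTU
Q = A·ΔT/R = 1588 × 52.38 / 58.331 = 1426 BTU/h

1426 BTU/h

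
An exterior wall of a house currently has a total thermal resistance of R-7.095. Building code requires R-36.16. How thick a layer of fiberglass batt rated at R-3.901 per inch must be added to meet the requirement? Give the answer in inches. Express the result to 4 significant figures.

7.451 in

ΔR = 36.16 − 7.095 = 29.065 ft²·°F·h/BTU
L = ΔR / (R/in) = 29.065/3.901 = 7.4507 in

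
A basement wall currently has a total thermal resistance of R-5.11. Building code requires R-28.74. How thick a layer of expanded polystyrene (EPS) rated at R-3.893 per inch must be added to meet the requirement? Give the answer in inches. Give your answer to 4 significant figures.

ΔR = 28.74 − 5.11 = 23.63 ft²·°F·h/BTU
L = ΔR / (R/in) = 23.63/3.893 = 6.0699 in

6.070 in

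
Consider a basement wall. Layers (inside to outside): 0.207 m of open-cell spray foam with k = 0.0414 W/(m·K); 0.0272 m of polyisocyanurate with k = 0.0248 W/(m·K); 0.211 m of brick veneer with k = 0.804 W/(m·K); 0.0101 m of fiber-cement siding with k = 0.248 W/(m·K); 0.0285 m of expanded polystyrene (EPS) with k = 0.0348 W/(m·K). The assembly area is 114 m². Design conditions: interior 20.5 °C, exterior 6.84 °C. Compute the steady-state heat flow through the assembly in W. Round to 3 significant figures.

216 W

0.207/0.0414 = 5
0.0272/0.0248 = 1.097
0.211/0.804 = 0.2624
0.0101/0.248 = 0.04073
0.0285/0.0348 = 0.819
R_total = 5 + 1.097 + 0.2624 + 0.04073 + 0.819 = 7.219 m²·K/W
Q = A·ΔT/R = 114 × (20.5 − 6.84) / 7.219 = 215.7 W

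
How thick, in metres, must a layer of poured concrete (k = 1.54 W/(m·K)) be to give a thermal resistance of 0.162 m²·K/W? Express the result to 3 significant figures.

L = R·k = 0.162 × 1.54 = 0.2495 m

0.249 m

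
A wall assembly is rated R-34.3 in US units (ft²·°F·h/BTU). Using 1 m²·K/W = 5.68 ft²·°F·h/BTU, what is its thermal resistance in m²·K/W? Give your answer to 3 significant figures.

6.04 m²·K/W

R_SI = 34.3/5.68 = 6.039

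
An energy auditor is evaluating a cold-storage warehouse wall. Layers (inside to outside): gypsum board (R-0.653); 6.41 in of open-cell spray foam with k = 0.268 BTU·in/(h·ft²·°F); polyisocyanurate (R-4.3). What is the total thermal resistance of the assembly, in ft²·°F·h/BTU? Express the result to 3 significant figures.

28.9 ft²·°F·h/BTU

6.41/0.268 = 23.92
R_total = 0.653 + 23.92 + 4.3 = 28.87 ft²·°F·h/BTU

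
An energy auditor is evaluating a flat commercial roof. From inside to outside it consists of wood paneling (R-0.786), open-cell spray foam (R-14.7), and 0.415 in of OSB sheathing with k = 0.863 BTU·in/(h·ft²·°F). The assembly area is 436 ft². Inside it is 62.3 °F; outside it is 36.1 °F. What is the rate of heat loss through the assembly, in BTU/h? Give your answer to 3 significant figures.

715 BTU/h

0.415/0.863 = 0.4809
R_total = 0.786 + 14.7 + 0.4809 = 15.97 ft²·°F·h/BTU
Q = A·ΔT/R = 436 × (62.3 − 36.1) / 15.97 = 715.4 BTU/h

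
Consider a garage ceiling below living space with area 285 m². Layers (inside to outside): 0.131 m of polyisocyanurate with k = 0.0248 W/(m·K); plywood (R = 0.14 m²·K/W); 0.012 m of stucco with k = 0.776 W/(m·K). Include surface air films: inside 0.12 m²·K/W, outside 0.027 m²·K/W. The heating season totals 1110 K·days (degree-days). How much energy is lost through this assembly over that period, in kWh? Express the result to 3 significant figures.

0.131/0.0248 = 5.282
0.012/0.776 = 0.01546
R_total = 0.12 + 5.282 + 0.14 + 0.01546 + 0.027 = 5.585 m²·K/W
E = A × HDD × 24 / R / 1000 = 285 × 1110 × 24 / 5.585 / 1000 = 1359 kWh

1360 kWh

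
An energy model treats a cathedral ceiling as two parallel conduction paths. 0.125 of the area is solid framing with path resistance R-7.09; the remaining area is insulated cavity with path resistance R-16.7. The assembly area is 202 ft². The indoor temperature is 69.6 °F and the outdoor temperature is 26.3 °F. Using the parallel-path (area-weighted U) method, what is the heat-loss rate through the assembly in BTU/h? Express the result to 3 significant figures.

612 BTU/h

U_eff = 0.875/16.7 + 0.125/7.09 = 0.0524 + 0.01763 = 0.07003
R_eff = 1/U_eff = 14.28 ft²·°F·h/BTU
Q = 202 × (69.6 − 26.3) / 14.28 = 612.5 BTU/h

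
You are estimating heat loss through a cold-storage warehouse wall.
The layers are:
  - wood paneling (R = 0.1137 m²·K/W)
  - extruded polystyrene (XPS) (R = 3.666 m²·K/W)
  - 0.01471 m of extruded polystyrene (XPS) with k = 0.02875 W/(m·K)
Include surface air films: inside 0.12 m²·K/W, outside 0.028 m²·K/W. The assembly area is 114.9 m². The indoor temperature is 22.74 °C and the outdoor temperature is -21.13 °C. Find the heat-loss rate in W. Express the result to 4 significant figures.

1135 W

0.01471/0.02875 = 0.51165
R_total = 0.12 + 0.1137 + 3.666 + 0.51165 + 0.028 = 4.4394 m²·K/W
Q = A·ΔT/R = 114.9 × (22.74 − (-21.13)) / 4.4394 = 1135.5 W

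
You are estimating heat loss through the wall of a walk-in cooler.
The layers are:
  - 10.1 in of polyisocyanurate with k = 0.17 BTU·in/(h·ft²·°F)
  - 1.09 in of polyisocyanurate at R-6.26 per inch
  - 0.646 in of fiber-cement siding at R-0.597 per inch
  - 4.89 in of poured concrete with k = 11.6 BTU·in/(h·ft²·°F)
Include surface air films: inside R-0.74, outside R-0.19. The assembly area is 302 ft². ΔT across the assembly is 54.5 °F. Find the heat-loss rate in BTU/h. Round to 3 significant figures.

242 BTU/h

10.1/0.17 = 59.41
1.09 × 6.26 = 6.823
0.646 × 0.597 = 0.3857
4.89/11.6 = 0.4216
R_total = 0.74 + 59.41 + 6.823 + 0.3857 + 0.4216 + 0.19 = 67.97 ft²·°F·h/BTU
Q = A·ΔT/R = 302 × 54.5 / 67.97 = 242.1 BTU/h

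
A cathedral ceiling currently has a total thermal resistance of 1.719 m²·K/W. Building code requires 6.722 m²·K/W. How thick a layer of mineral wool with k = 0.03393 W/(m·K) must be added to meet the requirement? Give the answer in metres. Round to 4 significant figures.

ΔR = 6.722 − 1.719 = 5.003 m²·K/W
L = ΔR × k = 5.003 × 0.03393 = 0.16975 m

0.1698 m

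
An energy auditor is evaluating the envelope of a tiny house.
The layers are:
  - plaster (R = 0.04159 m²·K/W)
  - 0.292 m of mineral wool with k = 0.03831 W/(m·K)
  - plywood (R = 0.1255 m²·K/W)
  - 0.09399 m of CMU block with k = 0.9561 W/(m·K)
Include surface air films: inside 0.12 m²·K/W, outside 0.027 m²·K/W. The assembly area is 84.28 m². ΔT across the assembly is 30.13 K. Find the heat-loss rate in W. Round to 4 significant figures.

316.1 W

0.292/0.03831 = 7.622
0.09399/0.9561 = 0.098306
R_total = 0.12 + 0.04159 + 7.622 + 0.1255 + 0.098306 + 0.027 = 8.0344 m²·K/W
Q = A·ΔT/R = 84.28 × 30.13 / 8.0344 = 316.06 W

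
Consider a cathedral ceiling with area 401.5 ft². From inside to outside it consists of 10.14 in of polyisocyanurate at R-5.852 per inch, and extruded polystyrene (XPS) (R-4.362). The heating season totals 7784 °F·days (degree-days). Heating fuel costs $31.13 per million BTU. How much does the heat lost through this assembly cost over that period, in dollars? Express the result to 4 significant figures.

36.65 dollars

10.14 × 5.852 = 59.339
R_total = 59.339 + 4.362 = 63.701 ft²·°F·h/BTU
E = A × HDD × 24 / R = 401.5 × 7784 × 24 / 63.701 = 1177500 BTU
Cost = 1177500/10⁶ × 31.13 = $36.655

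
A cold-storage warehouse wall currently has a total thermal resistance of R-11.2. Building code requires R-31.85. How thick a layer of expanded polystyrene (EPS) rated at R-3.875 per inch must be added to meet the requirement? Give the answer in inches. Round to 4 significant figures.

5.329 in

ΔR = 31.85 − 11.2 = 20.65 ft²·°F·h/BTU
L = ΔR / (R/in) = 20.65/3.875 = 5.329 in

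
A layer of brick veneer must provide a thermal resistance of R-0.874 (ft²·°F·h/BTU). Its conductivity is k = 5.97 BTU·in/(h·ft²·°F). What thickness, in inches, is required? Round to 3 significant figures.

5.22 in

L = R × k = 0.874 × 5.97 = 5.218 in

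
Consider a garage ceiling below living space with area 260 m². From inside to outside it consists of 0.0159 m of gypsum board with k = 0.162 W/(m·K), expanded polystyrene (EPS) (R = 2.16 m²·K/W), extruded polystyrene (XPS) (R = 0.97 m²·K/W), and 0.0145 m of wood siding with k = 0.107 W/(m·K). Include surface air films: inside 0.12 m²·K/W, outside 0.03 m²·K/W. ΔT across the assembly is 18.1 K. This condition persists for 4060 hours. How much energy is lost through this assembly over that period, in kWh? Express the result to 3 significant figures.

0.0159/0.162 = 0.09815
0.0145/0.107 = 0.1355
R_total = 0.12 + 0.09815 + 2.16 + 0.97 + 0.1355 + 0.03 = 3.514 m²·K/W
Q = 260 × 18.1 / 3.514 = 1339 W
E = 1339 W × 4060 h / 1000 = 5438 kWh

5440 kWh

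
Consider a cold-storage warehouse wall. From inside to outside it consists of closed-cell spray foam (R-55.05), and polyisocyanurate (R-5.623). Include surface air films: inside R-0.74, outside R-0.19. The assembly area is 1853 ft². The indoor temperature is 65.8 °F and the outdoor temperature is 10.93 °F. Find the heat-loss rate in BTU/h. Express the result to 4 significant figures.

R_total = 0.74 + 55.05 + 5.623 + 0.19 = 61.603 ft²·°F·h/BTU
Q = A·ΔT/R = 1853 × (65.8 − 10.93) / 61.603 = 1650.5 BTU/h

1650 BTU/h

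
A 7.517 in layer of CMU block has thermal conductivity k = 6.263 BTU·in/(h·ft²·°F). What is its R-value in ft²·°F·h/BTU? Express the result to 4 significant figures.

1.200 ft²·°F·h/BTU

R = L/k = 7.517/6.263 = 1.2002 ft²·°F·h/BTU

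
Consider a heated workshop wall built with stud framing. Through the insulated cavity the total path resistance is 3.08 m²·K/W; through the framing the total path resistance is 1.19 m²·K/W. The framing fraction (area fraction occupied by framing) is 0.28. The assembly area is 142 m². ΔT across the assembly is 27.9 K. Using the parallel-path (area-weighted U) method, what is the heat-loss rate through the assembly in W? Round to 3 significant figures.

U_eff = 0.72/3.08 + 0.28/1.19 = 0.2338 + 0.2353 = 0.4691
R_eff = 1/U_eff = 2.132 m²·K/W
Q = 142 × 27.9 / 2.132 = 1858 W

1860 W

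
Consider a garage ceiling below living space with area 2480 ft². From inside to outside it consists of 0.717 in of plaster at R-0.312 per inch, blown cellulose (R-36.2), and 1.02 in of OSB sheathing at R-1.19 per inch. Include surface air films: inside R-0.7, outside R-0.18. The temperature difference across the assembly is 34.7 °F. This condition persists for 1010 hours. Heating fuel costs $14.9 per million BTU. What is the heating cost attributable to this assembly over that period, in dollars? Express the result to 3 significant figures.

0.717 × 0.312 = 0.2237
1.02 × 1.19 = 1.214
R_total = 0.7 + 0.2237 + 36.2 + 1.214 + 0.18 = 38.52 ft²·°F·h/BTU
Q = 2480 × 34.7 / 38.52 = 2234 BTU/h
E = 2234 × 1010 = 2257000 BTU
Cost = 2257000/10⁶ × 14.9 = $33.62

33.6 dollars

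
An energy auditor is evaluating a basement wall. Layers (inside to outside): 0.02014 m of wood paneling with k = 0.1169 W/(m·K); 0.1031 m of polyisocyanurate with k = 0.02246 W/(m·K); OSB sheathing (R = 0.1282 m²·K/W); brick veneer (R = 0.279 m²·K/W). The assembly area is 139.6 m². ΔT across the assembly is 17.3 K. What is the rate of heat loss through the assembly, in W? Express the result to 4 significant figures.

0.02014/0.1169 = 0.17228
0.1031/0.02246 = 4.5904
R_total = 0.17228 + 4.5904 + 0.1282 + 0.279 = 5.1699 m²·K/W
Q = A·ΔT/R = 139.6 × 17.3 / 5.1699 = 467.15 W

467.1 W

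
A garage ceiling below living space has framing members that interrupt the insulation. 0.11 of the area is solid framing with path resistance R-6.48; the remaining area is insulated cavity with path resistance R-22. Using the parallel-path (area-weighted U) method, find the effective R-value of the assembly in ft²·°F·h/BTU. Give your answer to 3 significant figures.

U_eff = 0.89/22 + 0.11/6.48 = 0.04045 + 0.01698 = 0.05743
R_eff = 1/U_eff = 17.41 ft²·°F·h/BTU

17.4 ft²·°F·h/BTU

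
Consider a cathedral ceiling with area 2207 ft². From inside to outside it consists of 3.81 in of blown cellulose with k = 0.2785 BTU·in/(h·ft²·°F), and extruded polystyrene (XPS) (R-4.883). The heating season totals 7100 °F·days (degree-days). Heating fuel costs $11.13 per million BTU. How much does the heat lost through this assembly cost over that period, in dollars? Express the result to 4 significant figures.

225.5 dollars

3.81/0.2785 = 13.68
R_total = 13.68 + 4.883 = 18.563 ft²·°F·h/BTU
E = A × HDD × 24 / R = 2207 × 7100 × 24 / 18.563 = 20259000 BTU
Cost = 20259000/10⁶ × 11.13 = $225.48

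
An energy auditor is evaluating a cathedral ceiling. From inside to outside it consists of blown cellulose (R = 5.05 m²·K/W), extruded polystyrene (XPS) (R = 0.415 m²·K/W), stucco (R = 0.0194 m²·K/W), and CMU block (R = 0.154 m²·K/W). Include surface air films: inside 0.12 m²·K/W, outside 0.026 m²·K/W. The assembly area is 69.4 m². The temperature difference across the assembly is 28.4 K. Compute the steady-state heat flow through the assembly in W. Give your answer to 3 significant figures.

341 W

R_total = 0.12 + 5.05 + 0.415 + 0.0194 + 0.154 + 0.026 = 5.784 m²·K/W
Q = A·ΔT/R = 69.4 × 28.4 / 5.784 = 340.7 W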